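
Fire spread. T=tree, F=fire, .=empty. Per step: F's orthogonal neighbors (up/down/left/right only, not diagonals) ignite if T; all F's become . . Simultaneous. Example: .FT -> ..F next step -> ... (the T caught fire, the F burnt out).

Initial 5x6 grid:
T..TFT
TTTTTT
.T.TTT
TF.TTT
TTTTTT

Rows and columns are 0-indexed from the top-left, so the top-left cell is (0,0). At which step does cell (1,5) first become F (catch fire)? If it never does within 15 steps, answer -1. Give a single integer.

Step 1: cell (1,5)='T' (+6 fires, +2 burnt)
Step 2: cell (1,5)='F' (+6 fires, +6 burnt)
  -> target ignites at step 2
Step 3: cell (1,5)='.' (+6 fires, +6 burnt)
Step 4: cell (1,5)='.' (+4 fires, +6 burnt)
Step 5: cell (1,5)='.' (+1 fires, +4 burnt)
Step 6: cell (1,5)='.' (+0 fires, +1 burnt)
  fire out at step 6

2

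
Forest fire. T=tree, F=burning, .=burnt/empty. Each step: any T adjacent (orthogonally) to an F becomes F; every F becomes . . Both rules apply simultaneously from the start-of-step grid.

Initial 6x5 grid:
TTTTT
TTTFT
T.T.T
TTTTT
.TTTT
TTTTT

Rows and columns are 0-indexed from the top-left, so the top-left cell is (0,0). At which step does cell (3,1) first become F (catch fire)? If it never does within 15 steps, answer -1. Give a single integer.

Step 1: cell (3,1)='T' (+3 fires, +1 burnt)
Step 2: cell (3,1)='T' (+5 fires, +3 burnt)
Step 3: cell (3,1)='T' (+4 fires, +5 burnt)
Step 4: cell (3,1)='F' (+6 fires, +4 burnt)
  -> target ignites at step 4
Step 5: cell (3,1)='.' (+5 fires, +6 burnt)
Step 6: cell (3,1)='.' (+2 fires, +5 burnt)
Step 7: cell (3,1)='.' (+1 fires, +2 burnt)
Step 8: cell (3,1)='.' (+0 fires, +1 burnt)
  fire out at step 8

4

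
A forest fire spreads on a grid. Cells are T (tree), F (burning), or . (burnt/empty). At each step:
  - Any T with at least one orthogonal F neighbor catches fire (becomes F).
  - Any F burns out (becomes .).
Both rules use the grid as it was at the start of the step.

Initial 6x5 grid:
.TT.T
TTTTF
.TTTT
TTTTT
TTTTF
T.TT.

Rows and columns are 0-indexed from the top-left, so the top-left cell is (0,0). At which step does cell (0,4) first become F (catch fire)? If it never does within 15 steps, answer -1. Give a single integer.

Step 1: cell (0,4)='F' (+5 fires, +2 burnt)
  -> target ignites at step 1
Step 2: cell (0,4)='.' (+5 fires, +5 burnt)
Step 3: cell (0,4)='.' (+6 fires, +5 burnt)
Step 4: cell (0,4)='.' (+5 fires, +6 burnt)
Step 5: cell (0,4)='.' (+2 fires, +5 burnt)
Step 6: cell (0,4)='.' (+0 fires, +2 burnt)
  fire out at step 6

1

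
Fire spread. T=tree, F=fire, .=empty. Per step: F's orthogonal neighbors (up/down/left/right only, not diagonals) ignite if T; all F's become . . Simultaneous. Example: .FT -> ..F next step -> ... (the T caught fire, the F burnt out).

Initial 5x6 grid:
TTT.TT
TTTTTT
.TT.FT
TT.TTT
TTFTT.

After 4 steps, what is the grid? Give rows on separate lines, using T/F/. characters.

Step 1: 5 trees catch fire, 2 burn out
  TTT.TT
  TTTTFT
  .TT..F
  TT.TFT
  TF.FT.
Step 2: 8 trees catch fire, 5 burn out
  TTT.FT
  TTTF.F
  .TT...
  TF.F.F
  F...F.
Step 3: 4 trees catch fire, 8 burn out
  TTT..F
  TTF...
  .FT...
  F.....
  ......
Step 4: 3 trees catch fire, 4 burn out
  TTF...
  TF....
  ..F...
  ......
  ......

TTF...
TF....
..F...
......
......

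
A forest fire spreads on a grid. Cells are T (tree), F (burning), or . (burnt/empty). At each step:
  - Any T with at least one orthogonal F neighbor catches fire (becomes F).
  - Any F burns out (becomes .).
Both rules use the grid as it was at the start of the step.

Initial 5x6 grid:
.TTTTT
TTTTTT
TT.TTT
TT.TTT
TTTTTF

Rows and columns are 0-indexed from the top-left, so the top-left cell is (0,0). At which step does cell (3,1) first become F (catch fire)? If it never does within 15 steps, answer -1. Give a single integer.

Step 1: cell (3,1)='T' (+2 fires, +1 burnt)
Step 2: cell (3,1)='T' (+3 fires, +2 burnt)
Step 3: cell (3,1)='T' (+4 fires, +3 burnt)
Step 4: cell (3,1)='T' (+4 fires, +4 burnt)
Step 5: cell (3,1)='F' (+4 fires, +4 burnt)
  -> target ignites at step 5
Step 6: cell (3,1)='.' (+4 fires, +4 burnt)
Step 7: cell (3,1)='.' (+3 fires, +4 burnt)
Step 8: cell (3,1)='.' (+2 fires, +3 burnt)
Step 9: cell (3,1)='.' (+0 fires, +2 burnt)
  fire out at step 9

5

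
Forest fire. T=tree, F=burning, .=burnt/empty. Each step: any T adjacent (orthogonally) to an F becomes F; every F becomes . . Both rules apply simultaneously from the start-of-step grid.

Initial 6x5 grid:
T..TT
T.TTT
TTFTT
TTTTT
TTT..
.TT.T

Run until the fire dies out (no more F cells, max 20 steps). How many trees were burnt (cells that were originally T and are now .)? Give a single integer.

Answer: 21

Derivation:
Step 1: +4 fires, +1 burnt (F count now 4)
Step 2: +6 fires, +4 burnt (F count now 6)
Step 3: +7 fires, +6 burnt (F count now 7)
Step 4: +4 fires, +7 burnt (F count now 4)
Step 5: +0 fires, +4 burnt (F count now 0)
Fire out after step 5
Initially T: 22, now '.': 29
Total burnt (originally-T cells now '.'): 21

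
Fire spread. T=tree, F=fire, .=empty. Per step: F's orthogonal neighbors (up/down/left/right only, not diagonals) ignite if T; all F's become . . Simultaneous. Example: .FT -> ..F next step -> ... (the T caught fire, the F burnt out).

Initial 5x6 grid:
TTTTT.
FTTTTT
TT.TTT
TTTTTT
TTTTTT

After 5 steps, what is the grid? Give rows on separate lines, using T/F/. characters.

Step 1: 3 trees catch fire, 1 burn out
  FTTTT.
  .FTTTT
  FT.TTT
  TTTTTT
  TTTTTT
Step 2: 4 trees catch fire, 3 burn out
  .FTTT.
  ..FTTT
  .F.TTT
  FTTTTT
  TTTTTT
Step 3: 4 trees catch fire, 4 burn out
  ..FTT.
  ...FTT
  ...TTT
  .FTTTT
  FTTTTT
Step 4: 5 trees catch fire, 4 burn out
  ...FT.
  ....FT
  ...FTT
  ..FTTT
  .FTTTT
Step 5: 5 trees catch fire, 5 burn out
  ....F.
  .....F
  ....FT
  ...FTT
  ..FTTT

....F.
.....F
....FT
...FTT
..FTTT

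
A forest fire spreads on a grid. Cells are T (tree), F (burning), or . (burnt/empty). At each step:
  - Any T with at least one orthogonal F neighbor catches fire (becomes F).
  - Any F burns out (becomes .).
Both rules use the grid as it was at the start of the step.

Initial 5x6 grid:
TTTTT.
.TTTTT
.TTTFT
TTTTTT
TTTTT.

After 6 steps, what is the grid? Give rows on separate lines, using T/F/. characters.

Step 1: 4 trees catch fire, 1 burn out
  TTTTT.
  .TTTFT
  .TTF.F
  TTTTFT
  TTTTT.
Step 2: 7 trees catch fire, 4 burn out
  TTTTF.
  .TTF.F
  .TF...
  TTTF.F
  TTTTF.
Step 3: 5 trees catch fire, 7 burn out
  TTTF..
  .TF...
  .F....
  TTF...
  TTTF..
Step 4: 4 trees catch fire, 5 burn out
  TTF...
  .F....
  ......
  TF....
  TTF...
Step 5: 3 trees catch fire, 4 burn out
  TF....
  ......
  ......
  F.....
  TF....
Step 6: 2 trees catch fire, 3 burn out
  F.....
  ......
  ......
  ......
  F.....

F.....
......
......
......
F.....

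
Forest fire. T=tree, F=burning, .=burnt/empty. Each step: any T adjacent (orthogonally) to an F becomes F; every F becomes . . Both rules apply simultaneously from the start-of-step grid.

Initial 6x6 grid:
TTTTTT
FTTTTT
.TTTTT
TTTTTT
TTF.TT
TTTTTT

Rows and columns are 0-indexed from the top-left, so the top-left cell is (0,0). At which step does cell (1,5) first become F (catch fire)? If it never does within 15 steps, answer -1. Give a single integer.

Step 1: cell (1,5)='T' (+5 fires, +2 burnt)
Step 2: cell (1,5)='T' (+9 fires, +5 burnt)
Step 3: cell (1,5)='T' (+7 fires, +9 burnt)
Step 4: cell (1,5)='T' (+6 fires, +7 burnt)
Step 5: cell (1,5)='F' (+4 fires, +6 burnt)
  -> target ignites at step 5
Step 6: cell (1,5)='.' (+1 fires, +4 burnt)
Step 7: cell (1,5)='.' (+0 fires, +1 burnt)
  fire out at step 7

5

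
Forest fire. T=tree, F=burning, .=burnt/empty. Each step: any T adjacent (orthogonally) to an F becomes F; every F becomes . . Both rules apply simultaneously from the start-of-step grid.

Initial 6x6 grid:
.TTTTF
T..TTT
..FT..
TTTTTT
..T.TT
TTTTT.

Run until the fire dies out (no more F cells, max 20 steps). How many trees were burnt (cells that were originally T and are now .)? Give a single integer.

Answer: 22

Derivation:
Step 1: +4 fires, +2 burnt (F count now 4)
Step 2: +6 fires, +4 burnt (F count now 6)
Step 3: +4 fires, +6 burnt (F count now 4)
Step 4: +5 fires, +4 burnt (F count now 5)
Step 5: +3 fires, +5 burnt (F count now 3)
Step 6: +0 fires, +3 burnt (F count now 0)
Fire out after step 6
Initially T: 23, now '.': 35
Total burnt (originally-T cells now '.'): 22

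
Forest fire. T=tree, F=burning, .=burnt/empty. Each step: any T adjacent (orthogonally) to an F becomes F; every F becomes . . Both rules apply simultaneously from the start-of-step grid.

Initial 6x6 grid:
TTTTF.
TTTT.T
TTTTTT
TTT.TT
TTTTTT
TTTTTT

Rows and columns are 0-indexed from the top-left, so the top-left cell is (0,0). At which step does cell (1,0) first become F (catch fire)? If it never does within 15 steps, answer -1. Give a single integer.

Step 1: cell (1,0)='T' (+1 fires, +1 burnt)
Step 2: cell (1,0)='T' (+2 fires, +1 burnt)
Step 3: cell (1,0)='T' (+3 fires, +2 burnt)
Step 4: cell (1,0)='T' (+4 fires, +3 burnt)
Step 5: cell (1,0)='F' (+5 fires, +4 burnt)
  -> target ignites at step 5
Step 6: cell (1,0)='.' (+6 fires, +5 burnt)
Step 7: cell (1,0)='.' (+6 fires, +6 burnt)
Step 8: cell (1,0)='.' (+4 fires, +6 burnt)
Step 9: cell (1,0)='.' (+1 fires, +4 burnt)
Step 10: cell (1,0)='.' (+0 fires, +1 burnt)
  fire out at step 10

5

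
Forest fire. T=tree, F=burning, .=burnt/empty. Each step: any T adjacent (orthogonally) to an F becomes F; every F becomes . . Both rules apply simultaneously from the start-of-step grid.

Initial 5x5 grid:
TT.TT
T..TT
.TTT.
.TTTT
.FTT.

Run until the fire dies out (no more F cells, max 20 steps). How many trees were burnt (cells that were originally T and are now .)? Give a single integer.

Step 1: +2 fires, +1 burnt (F count now 2)
Step 2: +3 fires, +2 burnt (F count now 3)
Step 3: +2 fires, +3 burnt (F count now 2)
Step 4: +2 fires, +2 burnt (F count now 2)
Step 5: +1 fires, +2 burnt (F count now 1)
Step 6: +2 fires, +1 burnt (F count now 2)
Step 7: +1 fires, +2 burnt (F count now 1)
Step 8: +0 fires, +1 burnt (F count now 0)
Fire out after step 8
Initially T: 16, now '.': 22
Total burnt (originally-T cells now '.'): 13

Answer: 13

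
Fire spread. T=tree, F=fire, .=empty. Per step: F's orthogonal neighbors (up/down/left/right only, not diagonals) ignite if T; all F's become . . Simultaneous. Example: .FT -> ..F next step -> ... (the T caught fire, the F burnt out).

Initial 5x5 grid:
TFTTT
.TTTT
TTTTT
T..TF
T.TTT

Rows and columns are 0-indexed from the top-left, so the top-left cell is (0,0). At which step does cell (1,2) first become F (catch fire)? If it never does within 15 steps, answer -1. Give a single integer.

Step 1: cell (1,2)='T' (+6 fires, +2 burnt)
Step 2: cell (1,2)='F' (+6 fires, +6 burnt)
  -> target ignites at step 2
Step 3: cell (1,2)='.' (+5 fires, +6 burnt)
Step 4: cell (1,2)='.' (+1 fires, +5 burnt)
Step 5: cell (1,2)='.' (+1 fires, +1 burnt)
Step 6: cell (1,2)='.' (+0 fires, +1 burnt)
  fire out at step 6

2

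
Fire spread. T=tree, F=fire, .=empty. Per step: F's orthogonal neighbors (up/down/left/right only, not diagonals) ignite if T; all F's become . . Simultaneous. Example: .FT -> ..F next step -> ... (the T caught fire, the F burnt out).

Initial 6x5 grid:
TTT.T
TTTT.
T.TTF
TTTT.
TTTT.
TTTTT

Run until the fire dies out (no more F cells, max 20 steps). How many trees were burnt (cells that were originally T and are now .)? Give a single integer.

Step 1: +1 fires, +1 burnt (F count now 1)
Step 2: +3 fires, +1 burnt (F count now 3)
Step 3: +3 fires, +3 burnt (F count now 3)
Step 4: +5 fires, +3 burnt (F count now 5)
Step 5: +6 fires, +5 burnt (F count now 6)
Step 6: +4 fires, +6 burnt (F count now 4)
Step 7: +1 fires, +4 burnt (F count now 1)
Step 8: +0 fires, +1 burnt (F count now 0)
Fire out after step 8
Initially T: 24, now '.': 29
Total burnt (originally-T cells now '.'): 23

Answer: 23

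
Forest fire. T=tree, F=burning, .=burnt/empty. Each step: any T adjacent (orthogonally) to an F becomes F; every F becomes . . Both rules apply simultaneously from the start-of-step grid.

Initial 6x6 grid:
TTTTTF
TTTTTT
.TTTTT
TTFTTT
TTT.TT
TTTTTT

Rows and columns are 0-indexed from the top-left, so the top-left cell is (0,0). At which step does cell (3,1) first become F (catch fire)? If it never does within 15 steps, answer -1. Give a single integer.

Step 1: cell (3,1)='F' (+6 fires, +2 burnt)
  -> target ignites at step 1
Step 2: cell (3,1)='.' (+10 fires, +6 burnt)
Step 3: cell (3,1)='.' (+9 fires, +10 burnt)
Step 4: cell (3,1)='.' (+5 fires, +9 burnt)
Step 5: cell (3,1)='.' (+2 fires, +5 burnt)
Step 6: cell (3,1)='.' (+0 fires, +2 burnt)
  fire out at step 6

1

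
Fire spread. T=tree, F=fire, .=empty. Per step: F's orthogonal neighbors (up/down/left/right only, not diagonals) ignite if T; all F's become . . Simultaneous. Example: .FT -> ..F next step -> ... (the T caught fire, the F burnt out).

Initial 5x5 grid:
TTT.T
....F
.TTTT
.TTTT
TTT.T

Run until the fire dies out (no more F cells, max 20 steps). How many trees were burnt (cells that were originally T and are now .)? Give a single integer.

Answer: 13

Derivation:
Step 1: +2 fires, +1 burnt (F count now 2)
Step 2: +2 fires, +2 burnt (F count now 2)
Step 3: +3 fires, +2 burnt (F count now 3)
Step 4: +2 fires, +3 burnt (F count now 2)
Step 5: +2 fires, +2 burnt (F count now 2)
Step 6: +1 fires, +2 burnt (F count now 1)
Step 7: +1 fires, +1 burnt (F count now 1)
Step 8: +0 fires, +1 burnt (F count now 0)
Fire out after step 8
Initially T: 16, now '.': 22
Total burnt (originally-T cells now '.'): 13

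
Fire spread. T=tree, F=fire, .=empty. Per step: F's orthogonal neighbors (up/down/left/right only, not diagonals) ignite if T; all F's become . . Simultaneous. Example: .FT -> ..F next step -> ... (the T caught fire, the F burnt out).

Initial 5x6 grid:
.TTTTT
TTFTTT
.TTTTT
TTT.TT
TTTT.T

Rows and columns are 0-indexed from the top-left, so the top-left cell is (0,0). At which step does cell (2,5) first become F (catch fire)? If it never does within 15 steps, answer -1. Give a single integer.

Step 1: cell (2,5)='T' (+4 fires, +1 burnt)
Step 2: cell (2,5)='T' (+7 fires, +4 burnt)
Step 3: cell (2,5)='T' (+5 fires, +7 burnt)
Step 4: cell (2,5)='F' (+6 fires, +5 burnt)
  -> target ignites at step 4
Step 5: cell (2,5)='.' (+2 fires, +6 burnt)
Step 6: cell (2,5)='.' (+1 fires, +2 burnt)
Step 7: cell (2,5)='.' (+0 fires, +1 burnt)
  fire out at step 7

4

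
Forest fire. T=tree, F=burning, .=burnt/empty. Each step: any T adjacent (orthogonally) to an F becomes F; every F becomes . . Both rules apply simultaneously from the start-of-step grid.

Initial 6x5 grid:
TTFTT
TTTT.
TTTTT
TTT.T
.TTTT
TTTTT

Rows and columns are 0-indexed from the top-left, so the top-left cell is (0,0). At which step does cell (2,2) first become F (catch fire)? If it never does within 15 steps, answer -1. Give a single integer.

Step 1: cell (2,2)='T' (+3 fires, +1 burnt)
Step 2: cell (2,2)='F' (+5 fires, +3 burnt)
  -> target ignites at step 2
Step 3: cell (2,2)='.' (+4 fires, +5 burnt)
Step 4: cell (2,2)='.' (+4 fires, +4 burnt)
Step 5: cell (2,2)='.' (+5 fires, +4 burnt)
Step 6: cell (2,2)='.' (+3 fires, +5 burnt)
Step 7: cell (2,2)='.' (+2 fires, +3 burnt)
Step 8: cell (2,2)='.' (+0 fires, +2 burnt)
  fire out at step 8

2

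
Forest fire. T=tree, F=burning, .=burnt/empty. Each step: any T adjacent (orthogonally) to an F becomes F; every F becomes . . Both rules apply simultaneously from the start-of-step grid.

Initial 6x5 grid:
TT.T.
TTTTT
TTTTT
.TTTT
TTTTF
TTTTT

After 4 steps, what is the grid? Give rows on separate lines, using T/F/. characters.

Step 1: 3 trees catch fire, 1 burn out
  TT.T.
  TTTTT
  TTTTT
  .TTTF
  TTTF.
  TTTTF
Step 2: 4 trees catch fire, 3 burn out
  TT.T.
  TTTTT
  TTTTF
  .TTF.
  TTF..
  TTTF.
Step 3: 5 trees catch fire, 4 burn out
  TT.T.
  TTTTF
  TTTF.
  .TF..
  TF...
  TTF..
Step 4: 5 trees catch fire, 5 burn out
  TT.T.
  TTTF.
  TTF..
  .F...
  F....
  TF...

TT.T.
TTTF.
TTF..
.F...
F....
TF...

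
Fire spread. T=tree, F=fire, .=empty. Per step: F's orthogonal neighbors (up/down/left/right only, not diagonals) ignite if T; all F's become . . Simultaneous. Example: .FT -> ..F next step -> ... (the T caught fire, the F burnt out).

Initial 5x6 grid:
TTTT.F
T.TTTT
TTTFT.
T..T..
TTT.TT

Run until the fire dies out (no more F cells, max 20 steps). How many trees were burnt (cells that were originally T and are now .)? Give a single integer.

Step 1: +5 fires, +2 burnt (F count now 5)
Step 2: +4 fires, +5 burnt (F count now 4)
Step 3: +2 fires, +4 burnt (F count now 2)
Step 4: +3 fires, +2 burnt (F count now 3)
Step 5: +2 fires, +3 burnt (F count now 2)
Step 6: +1 fires, +2 burnt (F count now 1)
Step 7: +1 fires, +1 burnt (F count now 1)
Step 8: +0 fires, +1 burnt (F count now 0)
Fire out after step 8
Initially T: 20, now '.': 28
Total burnt (originally-T cells now '.'): 18

Answer: 18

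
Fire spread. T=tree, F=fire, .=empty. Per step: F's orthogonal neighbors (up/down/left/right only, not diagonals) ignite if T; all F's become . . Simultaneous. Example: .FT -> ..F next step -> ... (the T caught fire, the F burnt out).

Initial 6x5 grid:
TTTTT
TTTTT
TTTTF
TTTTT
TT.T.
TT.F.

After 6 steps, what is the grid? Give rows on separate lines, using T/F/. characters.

Step 1: 4 trees catch fire, 2 burn out
  TTTTT
  TTTTF
  TTTF.
  TTTTF
  TT.F.
  TT...
Step 2: 4 trees catch fire, 4 burn out
  TTTTF
  TTTF.
  TTF..
  TTTF.
  TT...
  TT...
Step 3: 4 trees catch fire, 4 burn out
  TTTF.
  TTF..
  TF...
  TTF..
  TT...
  TT...
Step 4: 4 trees catch fire, 4 burn out
  TTF..
  TF...
  F....
  TF...
  TT...
  TT...
Step 5: 4 trees catch fire, 4 burn out
  TF...
  F....
  .....
  F....
  TF...
  TT...
Step 6: 3 trees catch fire, 4 burn out
  F....
  .....
  .....
  .....
  F....
  TF...

F....
.....
.....
.....
F....
TF...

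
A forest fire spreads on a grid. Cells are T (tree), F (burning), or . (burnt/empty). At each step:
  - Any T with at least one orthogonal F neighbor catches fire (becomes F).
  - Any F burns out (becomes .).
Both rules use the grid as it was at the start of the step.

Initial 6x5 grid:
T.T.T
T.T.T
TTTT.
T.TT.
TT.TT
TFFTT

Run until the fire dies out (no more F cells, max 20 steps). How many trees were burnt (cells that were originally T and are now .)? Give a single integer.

Step 1: +3 fires, +2 burnt (F count now 3)
Step 2: +3 fires, +3 burnt (F count now 3)
Step 3: +3 fires, +3 burnt (F count now 3)
Step 4: +3 fires, +3 burnt (F count now 3)
Step 5: +3 fires, +3 burnt (F count now 3)
Step 6: +2 fires, +3 burnt (F count now 2)
Step 7: +1 fires, +2 burnt (F count now 1)
Step 8: +0 fires, +1 burnt (F count now 0)
Fire out after step 8
Initially T: 20, now '.': 28
Total burnt (originally-T cells now '.'): 18

Answer: 18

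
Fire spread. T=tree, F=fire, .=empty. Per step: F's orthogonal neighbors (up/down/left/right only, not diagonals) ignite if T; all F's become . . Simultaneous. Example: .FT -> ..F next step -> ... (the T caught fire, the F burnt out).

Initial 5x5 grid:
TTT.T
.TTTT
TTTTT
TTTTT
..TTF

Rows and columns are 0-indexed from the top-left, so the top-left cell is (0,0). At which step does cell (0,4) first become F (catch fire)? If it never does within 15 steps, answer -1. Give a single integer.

Step 1: cell (0,4)='T' (+2 fires, +1 burnt)
Step 2: cell (0,4)='T' (+3 fires, +2 burnt)
Step 3: cell (0,4)='T' (+3 fires, +3 burnt)
Step 4: cell (0,4)='F' (+4 fires, +3 burnt)
  -> target ignites at step 4
Step 5: cell (0,4)='.' (+3 fires, +4 burnt)
Step 6: cell (0,4)='.' (+3 fires, +3 burnt)
Step 7: cell (0,4)='.' (+1 fires, +3 burnt)
Step 8: cell (0,4)='.' (+1 fires, +1 burnt)
Step 9: cell (0,4)='.' (+0 fires, +1 burnt)
  fire out at step 9

4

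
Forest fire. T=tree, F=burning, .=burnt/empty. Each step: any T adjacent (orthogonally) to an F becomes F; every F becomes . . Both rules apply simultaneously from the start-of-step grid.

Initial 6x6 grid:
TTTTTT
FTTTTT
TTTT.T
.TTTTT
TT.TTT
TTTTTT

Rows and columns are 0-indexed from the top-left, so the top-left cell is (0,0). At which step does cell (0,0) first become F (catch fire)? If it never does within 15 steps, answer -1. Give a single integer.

Step 1: cell (0,0)='F' (+3 fires, +1 burnt)
  -> target ignites at step 1
Step 2: cell (0,0)='.' (+3 fires, +3 burnt)
Step 3: cell (0,0)='.' (+4 fires, +3 burnt)
Step 4: cell (0,0)='.' (+5 fires, +4 burnt)
Step 5: cell (0,0)='.' (+5 fires, +5 burnt)
Step 6: cell (0,0)='.' (+6 fires, +5 burnt)
Step 7: cell (0,0)='.' (+3 fires, +6 burnt)
Step 8: cell (0,0)='.' (+2 fires, +3 burnt)
Step 9: cell (0,0)='.' (+1 fires, +2 burnt)
Step 10: cell (0,0)='.' (+0 fires, +1 burnt)
  fire out at step 10

1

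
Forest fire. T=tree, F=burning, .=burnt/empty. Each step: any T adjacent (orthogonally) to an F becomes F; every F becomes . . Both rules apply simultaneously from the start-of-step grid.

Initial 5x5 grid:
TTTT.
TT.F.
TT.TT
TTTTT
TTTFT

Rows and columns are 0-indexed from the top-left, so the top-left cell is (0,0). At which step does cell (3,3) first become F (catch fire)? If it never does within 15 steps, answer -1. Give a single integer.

Step 1: cell (3,3)='F' (+5 fires, +2 burnt)
  -> target ignites at step 1
Step 2: cell (3,3)='.' (+5 fires, +5 burnt)
Step 3: cell (3,3)='.' (+3 fires, +5 burnt)
Step 4: cell (3,3)='.' (+4 fires, +3 burnt)
Step 5: cell (3,3)='.' (+2 fires, +4 burnt)
Step 6: cell (3,3)='.' (+0 fires, +2 burnt)
  fire out at step 6

1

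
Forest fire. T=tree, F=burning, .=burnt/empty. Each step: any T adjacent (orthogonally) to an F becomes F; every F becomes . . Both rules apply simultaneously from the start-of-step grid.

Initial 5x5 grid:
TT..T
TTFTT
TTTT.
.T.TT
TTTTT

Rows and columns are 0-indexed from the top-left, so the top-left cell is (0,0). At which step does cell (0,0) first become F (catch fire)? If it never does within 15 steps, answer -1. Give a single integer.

Step 1: cell (0,0)='T' (+3 fires, +1 burnt)
Step 2: cell (0,0)='T' (+5 fires, +3 burnt)
Step 3: cell (0,0)='F' (+5 fires, +5 burnt)
  -> target ignites at step 3
Step 4: cell (0,0)='.' (+3 fires, +5 burnt)
Step 5: cell (0,0)='.' (+3 fires, +3 burnt)
Step 6: cell (0,0)='.' (+0 fires, +3 burnt)
  fire out at step 6

3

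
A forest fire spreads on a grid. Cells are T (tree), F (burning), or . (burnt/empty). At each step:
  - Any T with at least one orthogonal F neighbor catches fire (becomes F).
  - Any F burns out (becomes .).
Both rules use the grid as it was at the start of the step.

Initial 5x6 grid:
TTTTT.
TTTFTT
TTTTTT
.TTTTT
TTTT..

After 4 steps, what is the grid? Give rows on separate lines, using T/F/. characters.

Step 1: 4 trees catch fire, 1 burn out
  TTTFT.
  TTF.FT
  TTTFTT
  .TTTTT
  TTTT..
Step 2: 7 trees catch fire, 4 burn out
  TTF.F.
  TF...F
  TTF.FT
  .TTFTT
  TTTT..
Step 3: 7 trees catch fire, 7 burn out
  TF....
  F.....
  TF...F
  .TF.FT
  TTTF..
Step 4: 5 trees catch fire, 7 burn out
  F.....
  ......
  F.....
  .F...F
  TTF...

F.....
......
F.....
.F...F
TTF...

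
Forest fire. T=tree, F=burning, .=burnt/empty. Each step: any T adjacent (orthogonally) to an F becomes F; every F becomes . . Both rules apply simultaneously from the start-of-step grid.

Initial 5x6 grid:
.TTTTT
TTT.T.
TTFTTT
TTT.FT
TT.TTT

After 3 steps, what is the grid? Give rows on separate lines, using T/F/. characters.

Step 1: 7 trees catch fire, 2 burn out
  .TTTTT
  TTF.T.
  TF.FFT
  TTF..F
  TT.TFT
Step 2: 8 trees catch fire, 7 burn out
  .TFTTT
  TF..F.
  F....F
  TF....
  TT.F.F
Step 3: 6 trees catch fire, 8 burn out
  .F.FFT
  F.....
  ......
  F.....
  TF....

.F.FFT
F.....
......
F.....
TF....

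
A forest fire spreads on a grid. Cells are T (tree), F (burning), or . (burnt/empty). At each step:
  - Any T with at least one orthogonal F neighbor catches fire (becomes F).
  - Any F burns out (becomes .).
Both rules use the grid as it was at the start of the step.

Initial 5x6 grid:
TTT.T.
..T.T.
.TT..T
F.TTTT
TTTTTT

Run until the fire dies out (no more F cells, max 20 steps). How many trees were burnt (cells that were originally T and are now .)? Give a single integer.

Answer: 17

Derivation:
Step 1: +1 fires, +1 burnt (F count now 1)
Step 2: +1 fires, +1 burnt (F count now 1)
Step 3: +1 fires, +1 burnt (F count now 1)
Step 4: +2 fires, +1 burnt (F count now 2)
Step 5: +3 fires, +2 burnt (F count now 3)
Step 6: +4 fires, +3 burnt (F count now 4)
Step 7: +2 fires, +4 burnt (F count now 2)
Step 8: +2 fires, +2 burnt (F count now 2)
Step 9: +1 fires, +2 burnt (F count now 1)
Step 10: +0 fires, +1 burnt (F count now 0)
Fire out after step 10
Initially T: 19, now '.': 28
Total burnt (originally-T cells now '.'): 17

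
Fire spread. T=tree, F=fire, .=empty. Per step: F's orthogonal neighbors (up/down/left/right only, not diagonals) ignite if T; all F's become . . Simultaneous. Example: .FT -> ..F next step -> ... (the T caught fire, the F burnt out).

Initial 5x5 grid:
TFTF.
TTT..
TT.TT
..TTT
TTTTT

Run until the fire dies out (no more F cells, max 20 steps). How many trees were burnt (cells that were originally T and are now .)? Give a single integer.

Answer: 7

Derivation:
Step 1: +3 fires, +2 burnt (F count now 3)
Step 2: +3 fires, +3 burnt (F count now 3)
Step 3: +1 fires, +3 burnt (F count now 1)
Step 4: +0 fires, +1 burnt (F count now 0)
Fire out after step 4
Initially T: 17, now '.': 15
Total burnt (originally-T cells now '.'): 7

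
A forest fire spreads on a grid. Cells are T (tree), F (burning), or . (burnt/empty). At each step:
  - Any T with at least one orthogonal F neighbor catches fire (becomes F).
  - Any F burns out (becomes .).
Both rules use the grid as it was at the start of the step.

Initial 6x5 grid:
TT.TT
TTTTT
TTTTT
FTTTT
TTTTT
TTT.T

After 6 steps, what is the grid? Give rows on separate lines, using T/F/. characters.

Step 1: 3 trees catch fire, 1 burn out
  TT.TT
  TTTTT
  FTTTT
  .FTTT
  FTTTT
  TTT.T
Step 2: 5 trees catch fire, 3 burn out
  TT.TT
  FTTTT
  .FTTT
  ..FTT
  .FTTT
  FTT.T
Step 3: 6 trees catch fire, 5 burn out
  FT.TT
  .FTTT
  ..FTT
  ...FT
  ..FTT
  .FT.T
Step 4: 6 trees catch fire, 6 burn out
  .F.TT
  ..FTT
  ...FT
  ....F
  ...FT
  ..F.T
Step 5: 3 trees catch fire, 6 burn out
  ...TT
  ...FT
  ....F
  .....
  ....F
  ....T
Step 6: 3 trees catch fire, 3 burn out
  ...FT
  ....F
  .....
  .....
  .....
  ....F

...FT
....F
.....
.....
.....
....F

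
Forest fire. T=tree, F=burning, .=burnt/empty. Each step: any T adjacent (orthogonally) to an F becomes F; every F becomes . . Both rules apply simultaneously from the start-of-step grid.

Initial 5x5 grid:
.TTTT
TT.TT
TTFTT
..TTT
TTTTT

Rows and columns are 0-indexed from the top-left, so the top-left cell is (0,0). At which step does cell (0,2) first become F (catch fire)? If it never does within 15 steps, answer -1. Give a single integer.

Step 1: cell (0,2)='T' (+3 fires, +1 burnt)
Step 2: cell (0,2)='T' (+6 fires, +3 burnt)
Step 3: cell (0,2)='T' (+7 fires, +6 burnt)
Step 4: cell (0,2)='F' (+4 fires, +7 burnt)
  -> target ignites at step 4
Step 5: cell (0,2)='.' (+0 fires, +4 burnt)
  fire out at step 5

4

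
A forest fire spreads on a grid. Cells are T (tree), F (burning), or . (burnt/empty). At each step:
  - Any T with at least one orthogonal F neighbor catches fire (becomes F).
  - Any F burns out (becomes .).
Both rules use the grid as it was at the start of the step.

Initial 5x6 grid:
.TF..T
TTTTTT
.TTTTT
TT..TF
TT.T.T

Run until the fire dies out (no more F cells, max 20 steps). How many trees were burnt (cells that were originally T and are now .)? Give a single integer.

Step 1: +5 fires, +2 burnt (F count now 5)
Step 2: +5 fires, +5 burnt (F count now 5)
Step 3: +5 fires, +5 burnt (F count now 5)
Step 4: +1 fires, +5 burnt (F count now 1)
Step 5: +2 fires, +1 burnt (F count now 2)
Step 6: +1 fires, +2 burnt (F count now 1)
Step 7: +0 fires, +1 burnt (F count now 0)
Fire out after step 7
Initially T: 20, now '.': 29
Total burnt (originally-T cells now '.'): 19

Answer: 19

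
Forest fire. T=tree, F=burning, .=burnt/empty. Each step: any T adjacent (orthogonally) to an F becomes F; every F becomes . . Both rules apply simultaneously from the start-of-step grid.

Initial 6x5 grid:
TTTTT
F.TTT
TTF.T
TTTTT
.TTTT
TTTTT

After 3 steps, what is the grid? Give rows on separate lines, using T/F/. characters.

Step 1: 5 trees catch fire, 2 burn out
  FTTTT
  ..FTT
  FF..T
  TTFTT
  .TTTT
  TTTTT
Step 2: 7 trees catch fire, 5 burn out
  .FFTT
  ...FT
  ....T
  FF.FT
  .TFTT
  TTTTT
Step 3: 6 trees catch fire, 7 burn out
  ...FT
  ....F
  ....T
  ....F
  .F.FT
  TTFTT

...FT
....F
....T
....F
.F.FT
TTFTT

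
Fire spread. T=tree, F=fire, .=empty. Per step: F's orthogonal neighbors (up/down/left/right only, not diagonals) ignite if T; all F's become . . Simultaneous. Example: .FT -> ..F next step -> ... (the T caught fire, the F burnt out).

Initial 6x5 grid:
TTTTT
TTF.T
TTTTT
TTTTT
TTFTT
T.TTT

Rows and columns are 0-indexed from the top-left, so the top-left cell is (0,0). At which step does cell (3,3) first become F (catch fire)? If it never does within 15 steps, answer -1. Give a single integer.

Step 1: cell (3,3)='T' (+7 fires, +2 burnt)
Step 2: cell (3,3)='F' (+10 fires, +7 burnt)
  -> target ignites at step 2
Step 3: cell (3,3)='.' (+8 fires, +10 burnt)
Step 4: cell (3,3)='.' (+1 fires, +8 burnt)
Step 5: cell (3,3)='.' (+0 fires, +1 burnt)
  fire out at step 5

2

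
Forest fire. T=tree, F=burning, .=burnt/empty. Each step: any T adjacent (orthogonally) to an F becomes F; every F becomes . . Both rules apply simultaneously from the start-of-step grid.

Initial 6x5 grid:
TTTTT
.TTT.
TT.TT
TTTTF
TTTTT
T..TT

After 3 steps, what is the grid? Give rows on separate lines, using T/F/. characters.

Step 1: 3 trees catch fire, 1 burn out
  TTTTT
  .TTT.
  TT.TF
  TTTF.
  TTTTF
  T..TT
Step 2: 4 trees catch fire, 3 burn out
  TTTTT
  .TTT.
  TT.F.
  TTF..
  TTTF.
  T..TF
Step 3: 4 trees catch fire, 4 burn out
  TTTTT
  .TTF.
  TT...
  TF...
  TTF..
  T..F.

TTTTT
.TTF.
TT...
TF...
TTF..
T..F.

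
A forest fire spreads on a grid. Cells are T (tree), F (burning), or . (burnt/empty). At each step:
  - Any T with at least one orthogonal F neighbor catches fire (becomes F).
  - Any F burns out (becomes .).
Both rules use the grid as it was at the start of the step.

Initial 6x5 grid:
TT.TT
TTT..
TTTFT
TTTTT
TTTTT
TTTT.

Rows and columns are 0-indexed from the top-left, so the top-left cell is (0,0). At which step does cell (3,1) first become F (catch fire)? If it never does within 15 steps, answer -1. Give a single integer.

Step 1: cell (3,1)='T' (+3 fires, +1 burnt)
Step 2: cell (3,1)='T' (+5 fires, +3 burnt)
Step 3: cell (3,1)='F' (+6 fires, +5 burnt)
  -> target ignites at step 3
Step 4: cell (3,1)='.' (+5 fires, +6 burnt)
Step 5: cell (3,1)='.' (+3 fires, +5 burnt)
Step 6: cell (3,1)='.' (+1 fires, +3 burnt)
Step 7: cell (3,1)='.' (+0 fires, +1 burnt)
  fire out at step 7

3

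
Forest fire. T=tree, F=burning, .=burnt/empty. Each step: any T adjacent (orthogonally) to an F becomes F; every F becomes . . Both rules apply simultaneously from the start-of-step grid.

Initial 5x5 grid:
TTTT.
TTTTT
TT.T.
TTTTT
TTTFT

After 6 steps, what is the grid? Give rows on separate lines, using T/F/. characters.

Step 1: 3 trees catch fire, 1 burn out
  TTTT.
  TTTTT
  TT.T.
  TTTFT
  TTF.F
Step 2: 4 trees catch fire, 3 burn out
  TTTT.
  TTTTT
  TT.F.
  TTF.F
  TF...
Step 3: 3 trees catch fire, 4 burn out
  TTTT.
  TTTFT
  TT...
  TF...
  F....
Step 4: 5 trees catch fire, 3 burn out
  TTTF.
  TTF.F
  TF...
  F....
  .....
Step 5: 3 trees catch fire, 5 burn out
  TTF..
  TF...
  F....
  .....
  .....
Step 6: 2 trees catch fire, 3 burn out
  TF...
  F....
  .....
  .....
  .....

TF...
F....
.....
.....
.....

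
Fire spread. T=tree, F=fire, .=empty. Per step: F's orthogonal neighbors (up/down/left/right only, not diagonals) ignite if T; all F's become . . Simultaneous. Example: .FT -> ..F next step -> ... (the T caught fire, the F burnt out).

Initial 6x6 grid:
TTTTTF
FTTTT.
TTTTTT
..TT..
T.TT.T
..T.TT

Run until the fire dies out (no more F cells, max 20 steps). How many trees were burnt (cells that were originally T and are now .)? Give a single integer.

Answer: 20

Derivation:
Step 1: +4 fires, +2 burnt (F count now 4)
Step 2: +5 fires, +4 burnt (F count now 5)
Step 3: +4 fires, +5 burnt (F count now 4)
Step 4: +3 fires, +4 burnt (F count now 3)
Step 5: +2 fires, +3 burnt (F count now 2)
Step 6: +2 fires, +2 burnt (F count now 2)
Step 7: +0 fires, +2 burnt (F count now 0)
Fire out after step 7
Initially T: 24, now '.': 32
Total burnt (originally-T cells now '.'): 20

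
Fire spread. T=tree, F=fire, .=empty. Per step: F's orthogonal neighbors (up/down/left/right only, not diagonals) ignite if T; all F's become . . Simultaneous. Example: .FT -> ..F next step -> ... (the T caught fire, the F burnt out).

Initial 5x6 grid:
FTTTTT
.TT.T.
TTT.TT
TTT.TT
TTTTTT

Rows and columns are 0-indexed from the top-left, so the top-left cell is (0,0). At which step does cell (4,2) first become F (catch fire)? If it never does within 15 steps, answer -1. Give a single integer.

Step 1: cell (4,2)='T' (+1 fires, +1 burnt)
Step 2: cell (4,2)='T' (+2 fires, +1 burnt)
Step 3: cell (4,2)='T' (+3 fires, +2 burnt)
Step 4: cell (4,2)='T' (+4 fires, +3 burnt)
Step 5: cell (4,2)='T' (+5 fires, +4 burnt)
Step 6: cell (4,2)='F' (+3 fires, +5 burnt)
  -> target ignites at step 6
Step 7: cell (4,2)='.' (+3 fires, +3 burnt)
Step 8: cell (4,2)='.' (+2 fires, +3 burnt)
Step 9: cell (4,2)='.' (+1 fires, +2 burnt)
Step 10: cell (4,2)='.' (+0 fires, +1 burnt)
  fire out at step 10

6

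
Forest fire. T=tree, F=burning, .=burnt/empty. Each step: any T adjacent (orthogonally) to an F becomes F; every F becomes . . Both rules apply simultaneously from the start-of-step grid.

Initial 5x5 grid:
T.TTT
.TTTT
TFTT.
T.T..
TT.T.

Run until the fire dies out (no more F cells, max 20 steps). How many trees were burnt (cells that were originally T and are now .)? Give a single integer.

Answer: 14

Derivation:
Step 1: +3 fires, +1 burnt (F count now 3)
Step 2: +4 fires, +3 burnt (F count now 4)
Step 3: +3 fires, +4 burnt (F count now 3)
Step 4: +3 fires, +3 burnt (F count now 3)
Step 5: +1 fires, +3 burnt (F count now 1)
Step 6: +0 fires, +1 burnt (F count now 0)
Fire out after step 6
Initially T: 16, now '.': 23
Total burnt (originally-T cells now '.'): 14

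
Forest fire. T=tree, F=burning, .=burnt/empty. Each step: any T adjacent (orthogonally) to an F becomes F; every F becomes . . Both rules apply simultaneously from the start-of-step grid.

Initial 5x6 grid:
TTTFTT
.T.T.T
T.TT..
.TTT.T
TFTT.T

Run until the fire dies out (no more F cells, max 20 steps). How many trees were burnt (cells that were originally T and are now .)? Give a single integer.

Step 1: +6 fires, +2 burnt (F count now 6)
Step 2: +5 fires, +6 burnt (F count now 5)
Step 3: +5 fires, +5 burnt (F count now 5)
Step 4: +0 fires, +5 burnt (F count now 0)
Fire out after step 4
Initially T: 19, now '.': 27
Total burnt (originally-T cells now '.'): 16

Answer: 16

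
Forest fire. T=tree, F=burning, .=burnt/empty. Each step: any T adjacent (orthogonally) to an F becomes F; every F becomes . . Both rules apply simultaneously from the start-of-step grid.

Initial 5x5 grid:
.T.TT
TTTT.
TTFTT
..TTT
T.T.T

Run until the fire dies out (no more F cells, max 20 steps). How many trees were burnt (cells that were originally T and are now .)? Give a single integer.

Step 1: +4 fires, +1 burnt (F count now 4)
Step 2: +6 fires, +4 burnt (F count now 6)
Step 3: +4 fires, +6 burnt (F count now 4)
Step 4: +2 fires, +4 burnt (F count now 2)
Step 5: +0 fires, +2 burnt (F count now 0)
Fire out after step 5
Initially T: 17, now '.': 24
Total burnt (originally-T cells now '.'): 16

Answer: 16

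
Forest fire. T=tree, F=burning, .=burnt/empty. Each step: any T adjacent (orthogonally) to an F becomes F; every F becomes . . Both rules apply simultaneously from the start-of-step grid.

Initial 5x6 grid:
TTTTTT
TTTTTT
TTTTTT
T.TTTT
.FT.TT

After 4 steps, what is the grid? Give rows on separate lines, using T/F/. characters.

Step 1: 1 trees catch fire, 1 burn out
  TTTTTT
  TTTTTT
  TTTTTT
  T.TTTT
  ..F.TT
Step 2: 1 trees catch fire, 1 burn out
  TTTTTT
  TTTTTT
  TTTTTT
  T.FTTT
  ....TT
Step 3: 2 trees catch fire, 1 burn out
  TTTTTT
  TTTTTT
  TTFTTT
  T..FTT
  ....TT
Step 4: 4 trees catch fire, 2 burn out
  TTTTTT
  TTFTTT
  TF.FTT
  T...FT
  ....TT

TTTTTT
TTFTTT
TF.FTT
T...FT
....TT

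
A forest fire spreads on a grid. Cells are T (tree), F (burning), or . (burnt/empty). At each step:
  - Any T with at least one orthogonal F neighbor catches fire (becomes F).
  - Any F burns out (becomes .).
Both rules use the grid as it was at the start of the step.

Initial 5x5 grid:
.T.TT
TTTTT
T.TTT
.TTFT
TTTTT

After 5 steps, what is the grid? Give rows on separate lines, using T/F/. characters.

Step 1: 4 trees catch fire, 1 burn out
  .T.TT
  TTTTT
  T.TFT
  .TF.F
  TTTFT
Step 2: 6 trees catch fire, 4 burn out
  .T.TT
  TTTFT
  T.F.F
  .F...
  TTF.F
Step 3: 4 trees catch fire, 6 burn out
  .T.FT
  TTF.F
  T....
  .....
  TF...
Step 4: 3 trees catch fire, 4 burn out
  .T..F
  TF...
  T....
  .....
  F....
Step 5: 2 trees catch fire, 3 burn out
  .F...
  F....
  T....
  .....
  .....

.F...
F....
T....
.....
.....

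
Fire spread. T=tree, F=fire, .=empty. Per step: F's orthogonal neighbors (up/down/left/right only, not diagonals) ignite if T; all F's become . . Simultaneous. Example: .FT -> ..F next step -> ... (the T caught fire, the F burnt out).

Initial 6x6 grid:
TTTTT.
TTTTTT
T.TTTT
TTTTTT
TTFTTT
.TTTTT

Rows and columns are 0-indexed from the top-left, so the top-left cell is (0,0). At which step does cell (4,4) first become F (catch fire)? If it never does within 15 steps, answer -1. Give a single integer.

Step 1: cell (4,4)='T' (+4 fires, +1 burnt)
Step 2: cell (4,4)='F' (+7 fires, +4 burnt)
  -> target ignites at step 2
Step 3: cell (4,4)='.' (+6 fires, +7 burnt)
Step 4: cell (4,4)='.' (+7 fires, +6 burnt)
Step 5: cell (4,4)='.' (+5 fires, +7 burnt)
Step 6: cell (4,4)='.' (+3 fires, +5 burnt)
Step 7: cell (4,4)='.' (+0 fires, +3 burnt)
  fire out at step 7

2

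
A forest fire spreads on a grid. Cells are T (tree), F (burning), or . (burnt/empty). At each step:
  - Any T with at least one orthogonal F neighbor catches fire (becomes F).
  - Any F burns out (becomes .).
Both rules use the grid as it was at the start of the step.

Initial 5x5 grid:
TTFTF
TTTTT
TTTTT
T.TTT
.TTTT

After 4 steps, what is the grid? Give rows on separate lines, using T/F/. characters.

Step 1: 4 trees catch fire, 2 burn out
  TF.F.
  TTFTF
  TTTTT
  T.TTT
  .TTTT
Step 2: 5 trees catch fire, 4 burn out
  F....
  TF.F.
  TTFTF
  T.TTT
  .TTTT
Step 3: 5 trees catch fire, 5 burn out
  .....
  F....
  TF.F.
  T.FTF
  .TTTT
Step 4: 4 trees catch fire, 5 burn out
  .....
  .....
  F....
  T..F.
  .TFTF

.....
.....
F....
T..F.
.TFTF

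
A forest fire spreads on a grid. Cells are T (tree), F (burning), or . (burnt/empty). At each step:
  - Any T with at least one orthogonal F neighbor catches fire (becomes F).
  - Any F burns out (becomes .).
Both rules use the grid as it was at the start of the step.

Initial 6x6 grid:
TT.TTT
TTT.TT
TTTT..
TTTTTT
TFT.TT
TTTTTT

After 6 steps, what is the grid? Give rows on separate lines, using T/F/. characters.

Step 1: 4 trees catch fire, 1 burn out
  TT.TTT
  TTT.TT
  TTTT..
  TFTTTT
  F.F.TT
  TFTTTT
Step 2: 5 trees catch fire, 4 burn out
  TT.TTT
  TTT.TT
  TFTT..
  F.FTTT
  ....TT
  F.FTTT
Step 3: 5 trees catch fire, 5 burn out
  TT.TTT
  TFT.TT
  F.FT..
  ...FTT
  ....TT
  ...FTT
Step 4: 6 trees catch fire, 5 burn out
  TF.TTT
  F.F.TT
  ...F..
  ....FT
  ....TT
  ....FT
Step 5: 4 trees catch fire, 6 burn out
  F..TTT
  ....TT
  ......
  .....F
  ....FT
  .....F
Step 6: 1 trees catch fire, 4 burn out
  ...TTT
  ....TT
  ......
  ......
  .....F
  ......

...TTT
....TT
......
......
.....F
......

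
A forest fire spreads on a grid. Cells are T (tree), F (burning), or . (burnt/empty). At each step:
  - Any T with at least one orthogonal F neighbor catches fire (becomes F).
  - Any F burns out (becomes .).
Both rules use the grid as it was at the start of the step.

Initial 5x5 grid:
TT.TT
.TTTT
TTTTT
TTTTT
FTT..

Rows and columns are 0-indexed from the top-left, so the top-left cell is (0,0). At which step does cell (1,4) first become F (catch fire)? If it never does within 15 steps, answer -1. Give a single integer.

Step 1: cell (1,4)='T' (+2 fires, +1 burnt)
Step 2: cell (1,4)='T' (+3 fires, +2 burnt)
Step 3: cell (1,4)='T' (+2 fires, +3 burnt)
Step 4: cell (1,4)='T' (+3 fires, +2 burnt)
Step 5: cell (1,4)='T' (+4 fires, +3 burnt)
Step 6: cell (1,4)='T' (+3 fires, +4 burnt)
Step 7: cell (1,4)='F' (+2 fires, +3 burnt)
  -> target ignites at step 7
Step 8: cell (1,4)='.' (+1 fires, +2 burnt)
Step 9: cell (1,4)='.' (+0 fires, +1 burnt)
  fire out at step 9

7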